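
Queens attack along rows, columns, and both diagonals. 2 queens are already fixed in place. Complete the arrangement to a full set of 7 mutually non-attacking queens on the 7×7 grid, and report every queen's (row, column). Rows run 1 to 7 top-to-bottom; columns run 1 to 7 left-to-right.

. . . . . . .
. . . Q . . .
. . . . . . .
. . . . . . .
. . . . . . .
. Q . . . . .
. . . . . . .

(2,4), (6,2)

(1,1) (2,4) (3,7) (4,3) (5,6) (6,2) (7,5)

Row 1: attacked by (2,4)→{3,4,5}; (6,2)→{2,7}. Safe: 1, 6. Place at column 1.
Row 3: attacked by (1,1)→{1,3}; (2,4)→{3,4,5}; (6,2)→{2,5}. Safe: 6, 7. Place at column 7.
Row 4: attacked by (1,1)→{1,4}; (2,4)→{2,4,6}; (3,7)→{6,7}; (6,2)→{2,4}. Safe: 3, 5. Place at column 3.
Row 5: attacked by (1,1)→{1,5}; (2,4)→{1,4,7}; (3,7)→{5,7}; (4,3)→{2,3,4}; (6,2)→{1,2,3}. Safe: 6. Place at column 6.
Row 7: attacked by (1,1)→{1,7}; (2,4)→{4}; (3,7)→{3,7}; (4,3)→{3,6}; (5,6)→{4,6}; (6,2)→{1,2,3}. Safe: 5. Place at column 5.
Columns [1, 4, 7, 3, 6, 2, 5], r−c [0, -2, -4, 1, -1, 4, 2], r+c [2, 6, 10, 7, 11, 8, 12] are all distinct, so no two queens attack.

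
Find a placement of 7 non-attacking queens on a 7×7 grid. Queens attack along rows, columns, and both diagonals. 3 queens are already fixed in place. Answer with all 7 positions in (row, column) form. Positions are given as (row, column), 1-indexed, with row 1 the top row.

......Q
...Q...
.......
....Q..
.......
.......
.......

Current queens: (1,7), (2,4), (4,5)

(1,7) (2,4) (3,1) (4,5) (5,2) (6,6) (7,3)

Row 3: attacked by (1,7)→{5,7}; (2,4)→{3,4,5}; (4,5)→{4,5,6}. Safe: 1, 2. Place at column 1.
Row 5: attacked by (1,7)→{3,7}; (2,4)→{1,4,7}; (3,1)→{1,3}; (4,5)→{4,5,6}. Safe: 2. Place at column 2.
Row 6: attacked by (1,7)→{2,7}; (2,4)→{4}; (3,1)→{1,4}; (4,5)→{3,5,7}; (5,2)→{1,2,3}. Safe: 6. Place at column 6.
Row 7: attacked by (1,7)→{1,7}; (2,4)→{4}; (3,1)→{1,5}; (4,5)→{2,5}; (5,2)→{2,4}; (6,6)→{5,6,7}. Safe: 3. Place at column 3.
Columns [7, 4, 1, 5, 2, 6, 3], r−c [-6, -2, 2, -1, 3, 0, 4], r+c [8, 6, 4, 9, 7, 12, 10] are all distinct, so no two queens attack.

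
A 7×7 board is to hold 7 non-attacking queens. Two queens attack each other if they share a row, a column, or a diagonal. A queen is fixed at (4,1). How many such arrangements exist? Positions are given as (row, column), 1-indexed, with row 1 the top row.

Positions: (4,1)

Branch on row 1: col 2 → 2; col 3 → 1; col 5 → 0; col 6 → 2; col 7 → 1.
Sum: 2 + 1 + 0 + 2 + 1 = 6.

6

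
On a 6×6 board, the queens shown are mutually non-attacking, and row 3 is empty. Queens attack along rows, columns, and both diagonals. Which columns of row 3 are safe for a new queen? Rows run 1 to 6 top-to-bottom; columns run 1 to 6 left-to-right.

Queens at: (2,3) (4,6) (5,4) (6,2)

columns 1

(2,3) attacks row 3 at column 3 and diagonals 2, 4.
(4,6) attacks row 3 at column 6 and diagonals 5.
(5,4) attacks row 3 at column 4 and diagonals 2, 6.
(6,2) attacks row 3 at column 2 and diagonals 5.
Attacked columns: {2, 3, 4, 5, 6}. Safe: {1}.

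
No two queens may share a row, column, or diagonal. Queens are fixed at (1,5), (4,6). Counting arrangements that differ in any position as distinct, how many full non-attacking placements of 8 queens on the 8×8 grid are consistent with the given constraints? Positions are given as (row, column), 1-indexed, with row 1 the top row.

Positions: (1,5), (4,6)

Branch on row 2: col 1 → 2; col 2 → 1; col 3 → 1; col 7 → 2.
Sum: 2 + 1 + 1 + 2 = 6.

6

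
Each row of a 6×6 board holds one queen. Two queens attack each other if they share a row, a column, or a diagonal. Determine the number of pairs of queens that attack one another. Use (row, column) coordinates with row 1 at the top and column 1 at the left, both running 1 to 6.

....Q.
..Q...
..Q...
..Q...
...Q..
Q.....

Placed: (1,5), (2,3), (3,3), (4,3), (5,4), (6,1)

6

Same column: (2,3)–(3,3) (column 3); (2,3)–(4,3) (column 3); (3,3)–(4,3) (column 3).
Same diagonal: (1,5)–(3,3) (|1−3| = |5−3| = 2); (4,3)–(5,4) (|4−5| = |3−4| = 1); (4,3)–(6,1) (|4−6| = |3−1| = 2).
Total attacking pairs: 6.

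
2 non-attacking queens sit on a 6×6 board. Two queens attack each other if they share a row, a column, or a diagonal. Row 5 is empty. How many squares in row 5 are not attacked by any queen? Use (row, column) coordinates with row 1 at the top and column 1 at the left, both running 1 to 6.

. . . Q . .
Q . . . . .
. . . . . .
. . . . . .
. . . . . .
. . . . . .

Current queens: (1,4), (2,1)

(1,4) attacks row 5 at column 4.
(2,1) attacks row 5 at column 1 and diagonals 4.
Attacked columns: {1, 4}. Safe: {2, 3, 5, 6}.

4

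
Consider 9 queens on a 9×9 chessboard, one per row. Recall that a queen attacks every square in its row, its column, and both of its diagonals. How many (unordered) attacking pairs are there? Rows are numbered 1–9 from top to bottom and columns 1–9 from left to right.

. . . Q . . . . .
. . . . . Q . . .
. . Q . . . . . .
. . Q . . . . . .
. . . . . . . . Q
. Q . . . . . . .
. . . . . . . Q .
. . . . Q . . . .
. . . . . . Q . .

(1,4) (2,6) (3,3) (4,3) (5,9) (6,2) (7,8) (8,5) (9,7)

Same column: (3,3)–(4,3) (column 3).
Same diagonal: (2,6)–(5,9) (|2−5| = |6−9| = 3); (2,6)–(6,2) (|2−6| = |6−2| = 4).
Total attacking pairs: 3.

3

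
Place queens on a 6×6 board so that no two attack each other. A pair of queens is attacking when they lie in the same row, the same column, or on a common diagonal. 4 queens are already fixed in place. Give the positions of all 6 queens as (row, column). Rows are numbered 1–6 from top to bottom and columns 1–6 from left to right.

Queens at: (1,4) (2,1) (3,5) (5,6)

Row 4: attacked by (1,4)→{1,4}; (2,1)→{1,3}; (3,5)→{4,5,6}; (5,6)→{5,6}. Safe: 2. Place at column 2.
Row 6: attacked by (1,4)→{4}; (2,1)→{1,5}; (3,5)→{2,5}; (4,2)→{2,4}; (5,6)→{5,6}. Safe: 3. Place at column 3.
Columns [4, 1, 5, 2, 6, 3], r−c [-3, 1, -2, 2, -1, 3], r+c [5, 3, 8, 6, 11, 9] are all distinct, so no two queens attack.

(1,4) (2,1) (3,5) (4,2) (5,6) (6,3)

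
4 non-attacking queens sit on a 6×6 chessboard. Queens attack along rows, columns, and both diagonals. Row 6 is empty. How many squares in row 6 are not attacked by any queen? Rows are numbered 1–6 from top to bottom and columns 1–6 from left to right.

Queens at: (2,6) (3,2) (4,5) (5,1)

1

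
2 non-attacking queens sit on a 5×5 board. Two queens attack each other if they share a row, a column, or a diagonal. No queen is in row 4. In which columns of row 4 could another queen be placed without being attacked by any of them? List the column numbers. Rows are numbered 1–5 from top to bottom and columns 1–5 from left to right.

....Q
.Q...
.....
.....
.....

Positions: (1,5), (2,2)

columns 1, 3

(1,5) attacks row 4 at column 5 and diagonals 2.
(2,2) attacks row 4 at column 2 and diagonals 4.
Attacked columns: {2, 4, 5}. Safe: {1, 3}.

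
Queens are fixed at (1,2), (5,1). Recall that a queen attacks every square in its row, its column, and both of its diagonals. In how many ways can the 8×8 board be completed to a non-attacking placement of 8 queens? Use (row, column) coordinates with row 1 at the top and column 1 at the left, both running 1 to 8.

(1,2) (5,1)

3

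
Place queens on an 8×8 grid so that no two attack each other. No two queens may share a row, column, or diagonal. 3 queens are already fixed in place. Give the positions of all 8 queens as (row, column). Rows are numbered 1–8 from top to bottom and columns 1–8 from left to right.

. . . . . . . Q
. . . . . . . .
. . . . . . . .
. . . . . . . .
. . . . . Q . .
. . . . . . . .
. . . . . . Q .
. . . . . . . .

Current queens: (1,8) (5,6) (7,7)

(1,8) (2,4) (3,1) (4,3) (5,6) (6,2) (7,7) (8,5)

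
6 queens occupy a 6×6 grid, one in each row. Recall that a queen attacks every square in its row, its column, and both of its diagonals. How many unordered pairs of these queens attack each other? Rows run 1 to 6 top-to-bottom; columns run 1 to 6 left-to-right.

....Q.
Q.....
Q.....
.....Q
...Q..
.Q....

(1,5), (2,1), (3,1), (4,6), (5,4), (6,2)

2

Same column: (2,1)–(3,1) (column 1).
Same diagonal: (2,1)–(5,4) (|2−5| = |1−4| = 3).
Total attacking pairs: 2.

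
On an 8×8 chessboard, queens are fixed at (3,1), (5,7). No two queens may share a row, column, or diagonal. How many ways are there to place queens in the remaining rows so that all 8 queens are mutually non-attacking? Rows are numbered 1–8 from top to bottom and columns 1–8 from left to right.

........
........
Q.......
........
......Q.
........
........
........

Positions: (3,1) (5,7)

1

Branch on row 1: col 2 → 0; col 4 → 1; col 5 → 0; col 6 → 0; col 8 → 0.
Sum: 0 + 1 + 0 + 0 + 0 = 1.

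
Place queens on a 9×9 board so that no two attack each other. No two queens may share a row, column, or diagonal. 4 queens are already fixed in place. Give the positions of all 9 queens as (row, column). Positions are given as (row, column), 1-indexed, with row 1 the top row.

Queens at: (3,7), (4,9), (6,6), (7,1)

Row 1: attacked by (3,7)→{5,7,9}; (4,9)→{6,9}; (6,6)→{1,6}; (7,1)→{1,7}. Safe: 2, 3, 4, 8. Place at column 8.
Row 2: attacked by (1,8)→{7,8,9}; (3,7)→{6,7,8}; (4,9)→{7,9}; (6,6)→{2,6}; (7,1)→{1,6}. Safe: 3, 4, 5. Place at column 4.
Row 5: attacked by (1,8)→{4,8}; (2,4)→{1,4,7}; (3,7)→{5,7,9}; (4,9)→{8,9}; (6,6)→{5,6,7}; (7,1)→{1,3}. Safe: 2. Place at column 2.
Row 8: attacked by (1,8)→{1,8}; (2,4)→{4}; (3,7)→{2,7}; (4,9)→{5,9}; (5,2)→{2,5}; (6,6)→{4,6,8}; (7,1)→{1,2}. Safe: 3. Place at column 3.
Row 9: attacked by (1,8)→{8}; (2,4)→{4}; (3,7)→{1,7}; (4,9)→{4,9}; (5,2)→{2,6}; (6,6)→{3,6,9}; (7,1)→{1,3}; (8,3)→{2,3,4}. Safe: 5. Place at column 5.
Columns [8, 4, 7, 9, 2, 6, 1, 3, 5], r−c [-7, -2, -4, -5, 3, 0, 6, 5, 4], r+c [9, 6, 10, 13, 7, 12, 8, 11, 14] are all distinct, so no two queens attack.

(1,8) (2,4) (3,7) (4,9) (5,2) (6,6) (7,1) (8,3) (9,5)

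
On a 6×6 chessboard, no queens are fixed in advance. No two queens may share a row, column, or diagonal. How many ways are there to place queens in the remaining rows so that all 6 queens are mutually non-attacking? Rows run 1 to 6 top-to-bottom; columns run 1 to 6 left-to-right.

Branch on row 1: col 1 → 0; col 2 → 1; col 3 → 1; col 4 → 1; col 5 → 1; col 6 → 0.
Sum: 0 + 1 + 1 + 1 + 1 + 0 = 4.
(This is the classic 6-queens count.)

4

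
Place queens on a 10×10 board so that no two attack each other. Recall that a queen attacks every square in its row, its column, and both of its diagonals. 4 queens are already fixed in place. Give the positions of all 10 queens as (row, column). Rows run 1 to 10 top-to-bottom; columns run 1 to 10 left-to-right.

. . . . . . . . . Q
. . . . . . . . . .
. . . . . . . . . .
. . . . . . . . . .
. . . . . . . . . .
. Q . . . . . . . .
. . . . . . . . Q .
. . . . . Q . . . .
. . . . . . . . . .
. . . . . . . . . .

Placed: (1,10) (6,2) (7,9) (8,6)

(1,10) (2,7) (3,4) (4,1) (5,8) (6,2) (7,9) (8,6) (9,3) (10,5)

Row 2: attacked by (1,10)→{9,10}; (6,2)→{2,6}; (7,9)→{4,9}; (8,6)→{6}. Safe: 1, 3, 5, 7, 8. Place at column 7.
Row 3: attacked by (1,10)→{8,10}; (2,7)→{6,7,8}; (6,2)→{2,5}; (7,9)→{5,9}; (8,6)→{1,6}. Safe: 3, 4. Place at column 4.
Row 4: attacked by (1,10)→{7,10}; (2,7)→{5,7,9}; (3,4)→{3,4,5}; (6,2)→{2,4}; (7,9)→{6,9}; (8,6)→{2,6,10}. Safe: 1, 8. Place at column 1.
Row 5: attacked by (1,10)→{6,10}; (2,7)→{4,7,10}; (3,4)→{2,4,6}; (4,1)→{1,2}; (6,2)→{1,2,3}; (7,9)→{7,9}; (8,6)→{3,6,9}. Safe: 5, 8. Place at column 8.
Row 9: attacked by (1,10)→{2,10}; (2,7)→{7}; (3,4)→{4,10}; (4,1)→{1,6}; (5,8)→{4,8}; (6,2)→{2,5}; (7,9)→{7,9}; (8,6)→{5,6,7}. Safe: 3. Place at column 3.
Row 10: attacked by (1,10)→{1,10}; (2,7)→{7}; (3,4)→{4}; (4,1)→{1,7}; (5,8)→{3,8}; (6,2)→{2,6}; (7,9)→{6,9}; (8,6)→{4,6,8}; (9,3)→{2,3,4}. Safe: 5. Place at column 5.
Columns [10, 7, 4, 1, 8, 2, 9, 6, 3, 5], r−c [-9, -5, -1, 3, -3, 4, -2, 2, 6, 5], r+c [11, 9, 7, 5, 13, 8, 16, 14, 12, 15] are all distinct, so no two queens attack.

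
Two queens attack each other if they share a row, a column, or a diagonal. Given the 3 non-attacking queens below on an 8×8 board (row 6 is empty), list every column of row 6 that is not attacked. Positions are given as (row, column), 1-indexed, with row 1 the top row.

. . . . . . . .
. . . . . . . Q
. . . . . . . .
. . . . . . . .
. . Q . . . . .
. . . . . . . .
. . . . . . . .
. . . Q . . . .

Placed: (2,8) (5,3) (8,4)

(2,8) attacks row 6 at column 8 and diagonals 4.
(5,3) attacks row 6 at column 3 and diagonals 2, 4.
(8,4) attacks row 6 at column 4 and diagonals 2, 6.
Attacked columns: {2, 3, 4, 6, 8}. Safe: {1, 5, 7}.

columns 1, 5, 7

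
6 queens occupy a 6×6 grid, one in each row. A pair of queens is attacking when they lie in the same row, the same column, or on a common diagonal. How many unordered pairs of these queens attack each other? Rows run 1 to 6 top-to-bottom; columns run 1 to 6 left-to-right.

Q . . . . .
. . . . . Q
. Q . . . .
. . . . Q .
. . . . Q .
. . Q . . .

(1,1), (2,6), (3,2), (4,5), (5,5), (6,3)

3

Same column: (4,5)–(5,5) (column 5).
Same diagonal: (1,1)–(5,5) (|1−5| = |1−5| = 4); (4,5)–(6,3) (|4−6| = |5−3| = 2).
Total attacking pairs: 3.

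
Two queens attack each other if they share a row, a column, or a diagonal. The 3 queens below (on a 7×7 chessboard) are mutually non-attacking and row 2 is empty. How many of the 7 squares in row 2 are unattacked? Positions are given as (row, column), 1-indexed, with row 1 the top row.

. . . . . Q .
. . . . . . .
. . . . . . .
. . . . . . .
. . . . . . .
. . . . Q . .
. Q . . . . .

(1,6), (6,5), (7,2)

(1,6) attacks row 2 at column 6 and diagonals 5, 7.
(6,5) attacks row 2 at column 5 and diagonals 1.
(7,2) attacks row 2 at column 2 and diagonals 7.
Attacked columns: {1, 2, 5, 6, 7}. Safe: {3, 4}.

2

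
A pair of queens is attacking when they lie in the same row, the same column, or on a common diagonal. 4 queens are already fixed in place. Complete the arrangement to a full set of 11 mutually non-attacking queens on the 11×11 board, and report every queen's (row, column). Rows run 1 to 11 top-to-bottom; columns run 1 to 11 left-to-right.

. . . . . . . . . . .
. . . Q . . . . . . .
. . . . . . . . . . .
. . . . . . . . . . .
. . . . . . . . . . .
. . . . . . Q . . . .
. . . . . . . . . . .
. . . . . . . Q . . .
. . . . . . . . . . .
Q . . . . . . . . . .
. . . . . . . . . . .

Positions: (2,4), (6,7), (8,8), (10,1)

(1,6) (2,4) (3,9) (4,11) (5,3) (6,7) (7,2) (8,8) (9,5) (10,1) (11,10)

Row 1: attacked by (2,4)→{3,4,5}; (6,7)→{2,7}; (8,8)→{1,8}; (10,1)→{1,10}. Safe: 6, 9, 11. Place at column 6.
Row 3: attacked by (1,6)→{4,6,8}; (2,4)→{3,4,5}; (6,7)→{4,7,10}; (8,8)→{3,8}; (10,1)→{1,8}. Safe: 2, 9, 11. Place at column 9.
Row 4: attacked by (1,6)→{3,6,9}; (2,4)→{2,4,6}; (3,9)→{8,9,10}; (6,7)→{5,7,9}; (8,8)→{4,8}; (10,1)→{1,7}. Safe: 11. Place at column 11.
Row 5: attacked by (1,6)→{2,6,10}; (2,4)→{1,4,7}; (3,9)→{7,9,11}; (4,11)→{10,11}; (6,7)→{6,7,8}; (8,8)→{5,8,11}; (10,1)→{1,6}. Safe: 3. Place at column 3.
Row 7: attacked by (1,6)→{6}; (2,4)→{4,9}; (3,9)→{5,9}; (4,11)→{8,11}; (5,3)→{1,3,5}; (6,7)→{6,7,8}; (8,8)→{7,8,9}; (10,1)→{1,4}. Safe: 2, 10. Place at column 2.
Row 9: attacked by (1,6)→{6}; (2,4)→{4,11}; (3,9)→{3,9}; (4,11)→{6,11}; (5,3)→{3,7}; (6,7)→{4,7,10}; (7,2)→{2,4}; (8,8)→{7,8,9}; (10,1)→{1,2}. Safe: 5. Place at column 5.
Row 11: attacked by (1,6)→{6}; (2,4)→{4}; (3,9)→{1,9}; (4,11)→{4,11}; (5,3)→{3,9}; (6,7)→{2,7}; (7,2)→{2,6}; (8,8)→{5,8,11}; (9,5)→{3,5,7}; (10,1)→{1,2}. Safe: 10. Place at column 10.
Columns [6, 4, 9, 11, 3, 7, 2, 8, 5, 1, 10], r−c [-5, -2, -6, -7, 2, -1, 5, 0, 4, 9, 1], r+c [7, 6, 12, 15, 8, 13, 9, 16, 14, 11, 21] are all distinct, so no two queens attack.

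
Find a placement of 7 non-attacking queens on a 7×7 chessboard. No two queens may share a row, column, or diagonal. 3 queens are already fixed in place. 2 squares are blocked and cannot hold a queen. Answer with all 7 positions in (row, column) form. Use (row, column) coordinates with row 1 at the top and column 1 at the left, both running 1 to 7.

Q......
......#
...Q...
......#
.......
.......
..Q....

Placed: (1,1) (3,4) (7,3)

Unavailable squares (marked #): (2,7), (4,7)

(1,1) (2,6) (3,4) (4,2) (5,7) (6,5) (7,3)

Row 2: attacked by (1,1)→{1,2}; (3,4)→{3,4,5}; (7,3)→{3}. Blocked: 7. Safe: 6. Place at column 6.
Row 4: attacked by (1,1)→{1,4}; (2,6)→{4,6}; (3,4)→{3,4,5}; (7,3)→{3,6}. Blocked: 7. Safe: 2. Place at column 2.
Row 5: attacked by (1,1)→{1,5}; (2,6)→{3,6}; (3,4)→{2,4,6}; (4,2)→{1,2,3}; (7,3)→{1,3,5}. Safe: 7. Place at column 7.
Row 6: attacked by (1,1)→{1,6}; (2,6)→{2,6}; (3,4)→{1,4,7}; (4,2)→{2,4}; (5,7)→{6,7}; (7,3)→{2,3,4}. Safe: 5. Place at column 5.
Columns [1, 6, 4, 2, 7, 5, 3], r−c [0, -4, -1, 2, -2, 1, 4], r+c [2, 8, 7, 6, 12, 11, 10] are all distinct, so no two queens attack.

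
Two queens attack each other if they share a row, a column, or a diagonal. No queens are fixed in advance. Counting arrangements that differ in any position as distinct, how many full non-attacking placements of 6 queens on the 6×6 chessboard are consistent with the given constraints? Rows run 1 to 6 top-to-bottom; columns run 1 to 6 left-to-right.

Branch on row 1: col 1 → 0; col 2 → 1; col 3 → 1; col 4 → 1; col 5 → 1; col 6 → 0.
Sum: 0 + 1 + 1 + 1 + 1 + 0 = 4.
(This is the classic 6-queens count.)

4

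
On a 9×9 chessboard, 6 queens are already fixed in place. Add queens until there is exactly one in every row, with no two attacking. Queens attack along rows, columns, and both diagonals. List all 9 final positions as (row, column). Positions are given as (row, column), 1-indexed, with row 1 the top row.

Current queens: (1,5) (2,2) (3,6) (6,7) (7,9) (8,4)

(1,5) (2,2) (3,6) (4,1) (5,3) (6,7) (7,9) (8,4) (9,8)

Row 4: attacked by (1,5)→{2,5,8}; (2,2)→{2,4}; (3,6)→{5,6,7}; (6,7)→{5,7,9}; (7,9)→{6,9}; (8,4)→{4,8}. Safe: 1, 3. Place at column 1.
Row 5: attacked by (1,5)→{1,5,9}; (2,2)→{2,5}; (3,6)→{4,6,8}; (4,1)→{1,2}; (6,7)→{6,7,8}; (7,9)→{7,9}; (8,4)→{1,4,7}. Safe: 3. Place at column 3.
Row 9: attacked by (1,5)→{5}; (2,2)→{2,9}; (3,6)→{6}; (4,1)→{1,6}; (5,3)→{3,7}; (6,7)→{4,7}; (7,9)→{7,9}; (8,4)→{3,4,5}. Safe: 8. Place at column 8.
Columns [5, 2, 6, 1, 3, 7, 9, 4, 8], r−c [-4, 0, -3, 3, 2, -1, -2, 4, 1], r+c [6, 4, 9, 5, 8, 13, 16, 12, 17] are all distinct, so no two queens attack.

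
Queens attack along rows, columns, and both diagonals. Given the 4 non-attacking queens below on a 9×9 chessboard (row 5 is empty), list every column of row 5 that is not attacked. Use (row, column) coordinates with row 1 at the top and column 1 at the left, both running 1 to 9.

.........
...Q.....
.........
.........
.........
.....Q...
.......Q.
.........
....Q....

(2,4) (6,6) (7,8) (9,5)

(2,4) attacks row 5 at column 4 and diagonals 1, 7.
(6,6) attacks row 5 at column 6 and diagonals 5, 7.
(7,8) attacks row 5 at column 8 and diagonals 6.
(9,5) attacks row 5 at column 5 and diagonals 1, 9.
Attacked columns: {1, 4, 5, 6, 7, 8, 9}. Safe: {2, 3}.

columns 2, 3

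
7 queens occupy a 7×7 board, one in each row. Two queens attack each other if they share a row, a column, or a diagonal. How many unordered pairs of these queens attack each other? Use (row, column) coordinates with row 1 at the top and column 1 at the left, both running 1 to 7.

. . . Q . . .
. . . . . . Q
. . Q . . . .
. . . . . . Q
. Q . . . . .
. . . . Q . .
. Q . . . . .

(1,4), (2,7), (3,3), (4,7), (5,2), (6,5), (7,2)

Same column: (2,7)–(4,7) (column 7); (5,2)–(7,2) (column 2).
Same diagonal: (1,4)–(4,7) (|1−4| = |4−7| = 3); (2,7)–(7,2) (|2−7| = |7−2| = 5); (4,7)–(6,5) (|4−6| = |7−5| = 2).
Total attacking pairs: 5.

5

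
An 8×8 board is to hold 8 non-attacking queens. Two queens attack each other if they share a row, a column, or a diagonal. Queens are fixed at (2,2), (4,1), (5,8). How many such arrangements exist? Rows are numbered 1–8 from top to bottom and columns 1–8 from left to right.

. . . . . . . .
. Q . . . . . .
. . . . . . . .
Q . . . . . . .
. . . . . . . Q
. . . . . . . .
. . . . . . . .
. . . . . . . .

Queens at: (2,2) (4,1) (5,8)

Branch on row 1: col 5 → 0; col 6 → 0; col 7 → 1.
Sum: 0 + 0 + 1 = 1.

1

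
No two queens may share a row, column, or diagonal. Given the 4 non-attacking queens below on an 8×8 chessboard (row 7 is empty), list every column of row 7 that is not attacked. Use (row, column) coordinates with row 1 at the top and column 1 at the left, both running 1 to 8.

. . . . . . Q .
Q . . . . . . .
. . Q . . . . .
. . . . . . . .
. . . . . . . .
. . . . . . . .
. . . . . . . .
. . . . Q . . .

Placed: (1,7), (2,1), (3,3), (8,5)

(1,7) attacks row 7 at column 7 and diagonals 1.
(2,1) attacks row 7 at column 1 and diagonals 6.
(3,3) attacks row 7 at column 3 and diagonals 7.
(8,5) attacks row 7 at column 5 and diagonals 4, 6.
Attacked columns: {1, 3, 4, 5, 6, 7}. Safe: {2, 8}.

columns 2, 8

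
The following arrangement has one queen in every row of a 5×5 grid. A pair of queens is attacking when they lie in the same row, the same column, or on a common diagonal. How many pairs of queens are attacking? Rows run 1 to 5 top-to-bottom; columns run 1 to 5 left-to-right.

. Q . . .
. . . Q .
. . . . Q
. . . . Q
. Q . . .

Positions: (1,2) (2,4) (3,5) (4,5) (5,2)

4

Same column: (1,2)–(5,2) (column 2); (3,5)–(4,5) (column 5).
Same diagonal: (1,2)–(4,5) (|1−4| = |2−5| = 3); (2,4)–(3,5) (|2−3| = |4−5| = 1).
Total attacking pairs: 4.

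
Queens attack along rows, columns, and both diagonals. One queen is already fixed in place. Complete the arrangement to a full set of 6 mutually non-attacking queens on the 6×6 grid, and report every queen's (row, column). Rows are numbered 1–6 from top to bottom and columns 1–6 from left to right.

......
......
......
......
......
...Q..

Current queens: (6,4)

(1,3) (2,6) (3,2) (4,5) (5,1) (6,4)

Row 1: attacked by (6,4)→{4}. Safe: 1, 2, 3, 5, 6. Place at column 3.
Row 2: attacked by (1,3)→{2,3,4}; (6,4)→{4}. Safe: 1, 5, 6. Place at column 6.
Row 3: attacked by (1,3)→{1,3,5}; (2,6)→{5,6}; (6,4)→{1,4}. Safe: 2. Place at column 2.
Row 4: attacked by (1,3)→{3,6}; (2,6)→{4,6}; (3,2)→{1,2,3}; (6,4)→{2,4,6}. Safe: 5. Place at column 5.
Row 5: attacked by (1,3)→{3}; (2,6)→{3,6}; (3,2)→{2,4}; (4,5)→{4,5,6}; (6,4)→{3,4,5}. Safe: 1. Place at column 1.
Columns [3, 6, 2, 5, 1, 4], r−c [-2, -4, 1, -1, 4, 2], r+c [4, 8, 5, 9, 6, 10] are all distinct, so no two queens attack.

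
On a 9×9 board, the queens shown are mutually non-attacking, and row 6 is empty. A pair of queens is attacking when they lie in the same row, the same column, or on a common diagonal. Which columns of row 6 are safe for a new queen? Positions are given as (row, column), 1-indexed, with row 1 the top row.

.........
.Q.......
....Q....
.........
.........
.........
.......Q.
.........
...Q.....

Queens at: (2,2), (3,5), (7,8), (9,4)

columns 3

(2,2) attacks row 6 at column 2 and diagonals 6.
(3,5) attacks row 6 at column 5 and diagonals 2, 8.
(7,8) attacks row 6 at column 8 and diagonals 7, 9.
(9,4) attacks row 6 at column 4 and diagonals 1, 7.
Attacked columns: {1, 2, 4, 5, 6, 7, 8, 9}. Safe: {3}.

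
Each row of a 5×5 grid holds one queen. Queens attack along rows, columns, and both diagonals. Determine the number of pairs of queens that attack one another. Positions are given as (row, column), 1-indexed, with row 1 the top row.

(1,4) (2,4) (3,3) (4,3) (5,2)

4

Same column: (1,4)–(2,4) (column 4); (3,3)–(4,3) (column 3).
Same diagonal: (2,4)–(3,3) (|2−3| = |4−3| = 1); (4,3)–(5,2) (|4−5| = |3−2| = 1).
Total attacking pairs: 4.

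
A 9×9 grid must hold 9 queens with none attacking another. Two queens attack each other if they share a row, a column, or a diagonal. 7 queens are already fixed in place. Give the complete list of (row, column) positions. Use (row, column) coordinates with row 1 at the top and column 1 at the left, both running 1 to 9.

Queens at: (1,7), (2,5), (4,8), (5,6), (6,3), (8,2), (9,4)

Row 3: attacked by (1,7)→{5,7,9}; (2,5)→{4,5,6}; (4,8)→{7,8,9}; (5,6)→{4,6,8}; (6,3)→{3,6}; (8,2)→{2,7}; (9,4)→{4}. Safe: 1. Place at column 1.
Row 7: attacked by (1,7)→{1,7}; (2,5)→{5}; (3,1)→{1,5}; (4,8)→{5,8}; (5,6)→{4,6,8}; (6,3)→{2,3,4}; (8,2)→{1,2,3}; (9,4)→{2,4,6}. Safe: 9. Place at column 9.
Columns [7, 5, 1, 8, 6, 3, 9, 2, 4], r−c [-6, -3, 2, -4, -1, 3, -2, 6, 5], r+c [8, 7, 4, 12, 11, 9, 16, 10, 13] are all distinct, so no two queens attack.

(1,7) (2,5) (3,1) (4,8) (5,6) (6,3) (7,9) (8,2) (9,4)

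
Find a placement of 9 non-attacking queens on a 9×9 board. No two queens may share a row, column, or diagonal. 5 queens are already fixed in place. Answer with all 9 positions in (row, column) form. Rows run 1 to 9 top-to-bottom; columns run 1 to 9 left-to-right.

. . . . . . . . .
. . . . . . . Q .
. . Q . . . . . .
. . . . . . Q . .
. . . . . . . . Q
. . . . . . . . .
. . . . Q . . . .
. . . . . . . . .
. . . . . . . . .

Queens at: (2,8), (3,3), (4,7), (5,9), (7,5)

Row 1: attacked by (2,8)→{7,8,9}; (3,3)→{1,3,5}; (4,7)→{4,7}; (5,9)→{5,9}; (7,5)→{5}. Safe: 2, 6. Place at column 6.
Row 6: attacked by (1,6)→{1,6}; (2,8)→{4,8}; (3,3)→{3,6}; (4,7)→{5,7,9}; (5,9)→{8,9}; (7,5)→{4,5,6}. Safe: 2. Place at column 2.
Row 8: attacked by (1,6)→{6}; (2,8)→{2,8}; (3,3)→{3,8}; (4,7)→{3,7}; (5,9)→{6,9}; (6,2)→{2,4}; (7,5)→{4,5,6}. Safe: 1. Place at column 1.
Row 9: attacked by (1,6)→{6}; (2,8)→{1,8}; (3,3)→{3,9}; (4,7)→{2,7}; (5,9)→{5,9}; (6,2)→{2,5}; (7,5)→{3,5,7}; (8,1)→{1,2}. Safe: 4. Place at column 4.
Columns [6, 8, 3, 7, 9, 2, 5, 1, 4], r−c [-5, -6, 0, -3, -4, 4, 2, 7, 5], r+c [7, 10, 6, 11, 14, 8, 12, 9, 13] are all distinct, so no two queens attack.

(1,6) (2,8) (3,3) (4,7) (5,9) (6,2) (7,5) (8,1) (9,4)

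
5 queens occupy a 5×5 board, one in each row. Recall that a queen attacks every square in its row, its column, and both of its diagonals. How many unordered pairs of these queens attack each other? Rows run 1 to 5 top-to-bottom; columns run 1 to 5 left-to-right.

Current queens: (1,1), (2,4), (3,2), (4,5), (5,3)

All columns are distinct and no two queens satisfy |Δrow| = |Δcol|, so no pair attacks.

0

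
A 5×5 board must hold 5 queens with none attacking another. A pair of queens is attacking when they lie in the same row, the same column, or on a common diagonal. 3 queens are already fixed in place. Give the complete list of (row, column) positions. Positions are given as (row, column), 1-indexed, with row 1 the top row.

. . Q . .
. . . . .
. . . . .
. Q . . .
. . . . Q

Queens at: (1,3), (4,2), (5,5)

(1,3) (2,1) (3,4) (4,2) (5,5)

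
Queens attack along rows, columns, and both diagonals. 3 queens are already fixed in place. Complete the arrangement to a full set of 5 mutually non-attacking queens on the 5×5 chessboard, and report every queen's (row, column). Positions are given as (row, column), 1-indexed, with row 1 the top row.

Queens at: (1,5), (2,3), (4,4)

Row 3: attacked by (1,5)→{3,5}; (2,3)→{2,3,4}; (4,4)→{3,4,5}. Safe: 1. Place at column 1.
Row 5: attacked by (1,5)→{1,5}; (2,3)→{3}; (3,1)→{1,3}; (4,4)→{3,4,5}. Safe: 2. Place at column 2.
Columns [5, 3, 1, 4, 2], r−c [-4, -1, 2, 0, 3], r+c [6, 5, 4, 8, 7] are all distinct, so no two queens attack.

(1,5) (2,3) (3,1) (4,4) (5,2)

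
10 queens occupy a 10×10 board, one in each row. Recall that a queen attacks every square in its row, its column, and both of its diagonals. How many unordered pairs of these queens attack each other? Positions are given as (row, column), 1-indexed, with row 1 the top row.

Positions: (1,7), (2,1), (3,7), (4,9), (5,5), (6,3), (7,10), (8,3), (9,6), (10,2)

Same column: (1,7)–(3,7) (column 7); (6,3)–(8,3) (column 3).
Same diagonal: (3,7)–(5,5) (|3−5| = |7−5| = 2); (6,3)–(9,6) (|6−9| = |3−6| = 3).
Total attacking pairs: 4.

4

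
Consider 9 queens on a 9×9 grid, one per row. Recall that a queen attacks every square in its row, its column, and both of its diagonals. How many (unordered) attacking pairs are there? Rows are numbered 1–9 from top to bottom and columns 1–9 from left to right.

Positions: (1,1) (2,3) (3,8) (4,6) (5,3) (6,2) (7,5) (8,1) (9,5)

Same column: (1,1)–(8,1) (column 1); (2,3)–(5,3) (column 3); (7,5)–(9,5) (column 5).
Same diagonal: (5,3)–(6,2) (|5−6| = |3−2| = 1); (5,3)–(7,5) (|5−7| = |3−5| = 2); (6,2)–(9,5) (|6−9| = |2−5| = 3).
Total attacking pairs: 6.

6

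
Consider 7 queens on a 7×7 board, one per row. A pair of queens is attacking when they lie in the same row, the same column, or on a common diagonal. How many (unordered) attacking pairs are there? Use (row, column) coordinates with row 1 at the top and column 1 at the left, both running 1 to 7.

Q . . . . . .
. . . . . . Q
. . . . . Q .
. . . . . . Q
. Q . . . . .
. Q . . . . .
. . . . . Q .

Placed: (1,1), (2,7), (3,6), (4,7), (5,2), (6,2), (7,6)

5

Same column: (2,7)–(4,7) (column 7); (3,6)–(7,6) (column 6); (5,2)–(6,2) (column 2).
Same diagonal: (2,7)–(3,6) (|2−3| = |7−6| = 1); (3,6)–(4,7) (|3−4| = |6−7| = 1).
Total attacking pairs: 5.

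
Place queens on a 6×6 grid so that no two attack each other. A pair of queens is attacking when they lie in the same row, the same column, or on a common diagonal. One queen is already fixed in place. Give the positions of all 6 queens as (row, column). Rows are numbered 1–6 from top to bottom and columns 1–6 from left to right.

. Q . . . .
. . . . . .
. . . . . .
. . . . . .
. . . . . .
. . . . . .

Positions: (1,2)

(1,2) (2,4) (3,6) (4,1) (5,3) (6,5)

Row 2: attacked by (1,2)→{1,2,3}. Safe: 4, 5, 6. Place at column 4.
Row 3: attacked by (1,2)→{2,4}; (2,4)→{3,4,5}. Safe: 1, 6. Place at column 6.
Row 4: attacked by (1,2)→{2,5}; (2,4)→{2,4,6}; (3,6)→{5,6}. Safe: 1, 3. Place at column 1.
Row 5: attacked by (1,2)→{2,6}; (2,4)→{1,4}; (3,6)→{4,6}; (4,1)→{1,2}. Safe: 3, 5. Place at column 3.
Row 6: attacked by (1,2)→{2}; (2,4)→{4}; (3,6)→{3,6}; (4,1)→{1,3}; (5,3)→{2,3,4}. Safe: 5. Place at column 5.
Columns [2, 4, 6, 1, 3, 5], r−c [-1, -2, -3, 3, 2, 1], r+c [3, 6, 9, 5, 8, 11] are all distinct, so no two queens attack.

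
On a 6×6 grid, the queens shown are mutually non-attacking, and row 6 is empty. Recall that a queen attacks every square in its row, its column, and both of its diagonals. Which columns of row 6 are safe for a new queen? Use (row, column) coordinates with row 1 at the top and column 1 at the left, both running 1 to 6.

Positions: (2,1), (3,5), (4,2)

columns 3, 6

(2,1) attacks row 6 at column 1 and diagonals 5.
(3,5) attacks row 6 at column 5 and diagonals 2.
(4,2) attacks row 6 at column 2 and diagonals 4.
Attacked columns: {1, 2, 4, 5}. Safe: {3, 6}.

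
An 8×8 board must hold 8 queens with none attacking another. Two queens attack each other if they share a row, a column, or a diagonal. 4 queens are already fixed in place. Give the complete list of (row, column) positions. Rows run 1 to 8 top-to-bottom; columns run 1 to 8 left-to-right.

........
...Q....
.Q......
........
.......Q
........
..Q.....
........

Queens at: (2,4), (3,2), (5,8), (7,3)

Row 1: attacked by (2,4)→{3,4,5}; (3,2)→{2,4}; (5,8)→{4,8}; (7,3)→{3}. Safe: 1, 6, 7. Place at column 7.
Row 4: attacked by (1,7)→{4,7}; (2,4)→{2,4,6}; (3,2)→{1,2,3}; (5,8)→{7,8}; (7,3)→{3,6}. Safe: 5. Place at column 5.
Row 6: attacked by (1,7)→{2,7}; (2,4)→{4,8}; (3,2)→{2,5}; (4,5)→{3,5,7}; (5,8)→{7,8}; (7,3)→{2,3,4}. Safe: 1, 6. Place at column 1.
Row 8: attacked by (1,7)→{7}; (2,4)→{4}; (3,2)→{2,7}; (4,5)→{1,5}; (5,8)→{5,8}; (6,1)→{1,3}; (7,3)→{2,3,4}. Safe: 6. Place at column 6.
Columns [7, 4, 2, 5, 8, 1, 3, 6], r−c [-6, -2, 1, -1, -3, 5, 4, 2], r+c [8, 6, 5, 9, 13, 7, 10, 14] are all distinct, so no two queens attack.

(1,7) (2,4) (3,2) (4,5) (5,8) (6,1) (7,3) (8,6)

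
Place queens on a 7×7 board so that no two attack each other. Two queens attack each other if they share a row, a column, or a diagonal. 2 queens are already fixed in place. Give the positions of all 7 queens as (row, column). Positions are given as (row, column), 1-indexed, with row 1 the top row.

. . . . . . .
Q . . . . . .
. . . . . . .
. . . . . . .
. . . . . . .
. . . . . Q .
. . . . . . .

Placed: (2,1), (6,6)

(1,5) (2,1) (3,4) (4,7) (5,3) (6,6) (7,2)

Row 1: attacked by (2,1)→{1,2}; (6,6)→{1,6}. Safe: 3, 4, 5, 7. Place at column 5.
Row 3: attacked by (1,5)→{3,5,7}; (2,1)→{1,2}; (6,6)→{3,6}. Safe: 4. Place at column 4.
Row 4: attacked by (1,5)→{2,5}; (2,1)→{1,3}; (3,4)→{3,4,5}; (6,6)→{4,6}. Safe: 7. Place at column 7.
Row 5: attacked by (1,5)→{1,5}; (2,1)→{1,4}; (3,4)→{2,4,6}; (4,7)→{6,7}; (6,6)→{5,6,7}. Safe: 3. Place at column 3.
Row 7: attacked by (1,5)→{5}; (2,1)→{1,6}; (3,4)→{4}; (4,7)→{4,7}; (5,3)→{1,3,5}; (6,6)→{5,6,7}. Safe: 2. Place at column 2.
Columns [5, 1, 4, 7, 3, 6, 2], r−c [-4, 1, -1, -3, 2, 0, 5], r+c [6, 3, 7, 11, 8, 12, 9] are all distinct, so no two queens attack.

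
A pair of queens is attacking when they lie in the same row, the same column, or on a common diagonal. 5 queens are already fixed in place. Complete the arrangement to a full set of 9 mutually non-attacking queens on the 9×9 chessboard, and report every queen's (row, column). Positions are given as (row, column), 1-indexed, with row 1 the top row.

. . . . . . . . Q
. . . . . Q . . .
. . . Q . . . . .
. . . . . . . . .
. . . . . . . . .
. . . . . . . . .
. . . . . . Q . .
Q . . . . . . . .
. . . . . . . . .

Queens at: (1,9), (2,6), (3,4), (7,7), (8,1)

(1,9) (2,6) (3,4) (4,2) (5,8) (6,5) (7,7) (8,1) (9,3)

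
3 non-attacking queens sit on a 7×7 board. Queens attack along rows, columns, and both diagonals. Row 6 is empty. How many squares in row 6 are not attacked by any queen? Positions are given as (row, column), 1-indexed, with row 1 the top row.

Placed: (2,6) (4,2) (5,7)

3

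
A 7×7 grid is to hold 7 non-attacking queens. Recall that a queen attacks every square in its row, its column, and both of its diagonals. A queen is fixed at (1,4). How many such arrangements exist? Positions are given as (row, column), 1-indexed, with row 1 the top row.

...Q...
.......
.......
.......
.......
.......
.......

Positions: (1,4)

Branch on row 2: col 1 → 2; col 2 → 1; col 6 → 1; col 7 → 2.
Sum: 2 + 1 + 1 + 2 = 6.

6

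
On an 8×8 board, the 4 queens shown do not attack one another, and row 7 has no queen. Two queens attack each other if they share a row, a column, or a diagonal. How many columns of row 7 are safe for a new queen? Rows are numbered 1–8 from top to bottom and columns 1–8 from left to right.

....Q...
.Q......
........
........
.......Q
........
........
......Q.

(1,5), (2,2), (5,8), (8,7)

(1,5) attacks row 7 at column 5.
(2,2) attacks row 7 at column 2 and diagonals 7.
(5,8) attacks row 7 at column 8 and diagonals 6.
(8,7) attacks row 7 at column 7 and diagonals 6, 8.
Attacked columns: {2, 5, 6, 7, 8}. Safe: {1, 3, 4}.

3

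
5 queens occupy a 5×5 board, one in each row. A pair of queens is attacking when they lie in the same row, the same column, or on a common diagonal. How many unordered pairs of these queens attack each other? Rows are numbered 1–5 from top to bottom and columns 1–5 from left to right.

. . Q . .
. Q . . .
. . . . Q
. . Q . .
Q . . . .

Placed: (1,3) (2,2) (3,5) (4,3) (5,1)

3

Same column: (1,3)–(4,3) (column 3).
Same diagonal: (1,3)–(2,2) (|1−2| = |3−2| = 1); (1,3)–(3,5) (|1−3| = |3−5| = 2).
Total attacking pairs: 3.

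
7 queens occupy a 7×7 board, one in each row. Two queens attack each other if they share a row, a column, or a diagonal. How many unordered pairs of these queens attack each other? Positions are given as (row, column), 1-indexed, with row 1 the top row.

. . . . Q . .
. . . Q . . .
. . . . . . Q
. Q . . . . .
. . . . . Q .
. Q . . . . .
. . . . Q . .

7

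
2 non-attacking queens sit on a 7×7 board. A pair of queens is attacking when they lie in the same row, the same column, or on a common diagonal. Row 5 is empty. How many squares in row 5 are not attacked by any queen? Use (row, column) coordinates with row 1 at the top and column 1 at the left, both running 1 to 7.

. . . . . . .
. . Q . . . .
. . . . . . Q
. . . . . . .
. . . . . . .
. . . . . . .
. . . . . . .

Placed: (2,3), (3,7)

3

(2,3) attacks row 5 at column 3 and diagonals 6.
(3,7) attacks row 5 at column 7 and diagonals 5.
Attacked columns: {3, 5, 6, 7}. Safe: {1, 2, 4}.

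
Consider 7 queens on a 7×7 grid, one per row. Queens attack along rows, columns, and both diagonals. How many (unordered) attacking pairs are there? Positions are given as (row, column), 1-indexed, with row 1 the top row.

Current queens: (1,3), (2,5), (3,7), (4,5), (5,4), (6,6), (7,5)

Same column: (2,5)–(4,5) (column 5); (2,5)–(7,5) (column 5); (4,5)–(7,5) (column 5).
Same diagonal: (4,5)–(5,4) (|4−5| = |5−4| = 1); (6,6)–(7,5) (|6−7| = |6−5| = 1).
Total attacking pairs: 5.

5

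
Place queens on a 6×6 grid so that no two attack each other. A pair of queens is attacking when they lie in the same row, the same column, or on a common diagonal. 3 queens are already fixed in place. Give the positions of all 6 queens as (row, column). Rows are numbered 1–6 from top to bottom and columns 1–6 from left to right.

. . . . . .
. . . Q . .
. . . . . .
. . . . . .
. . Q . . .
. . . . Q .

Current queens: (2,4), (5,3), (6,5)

Row 1: attacked by (2,4)→{3,4,5}; (5,3)→{3}; (6,5)→{5}. Safe: 1, 2, 6. Place at column 2.
Row 3: attacked by (1,2)→{2,4}; (2,4)→{3,4,5}; (5,3)→{1,3,5}; (6,5)→{2,5}. Safe: 6. Place at column 6.
Row 4: attacked by (1,2)→{2,5}; (2,4)→{2,4,6}; (3,6)→{5,6}; (5,3)→{2,3,4}; (6,5)→{3,5}. Safe: 1. Place at column 1.
Columns [2, 4, 6, 1, 3, 5], r−c [-1, -2, -3, 3, 2, 1], r+c [3, 6, 9, 5, 8, 11] are all distinct, so no two queens attack.

(1,2) (2,4) (3,6) (4,1) (5,3) (6,5)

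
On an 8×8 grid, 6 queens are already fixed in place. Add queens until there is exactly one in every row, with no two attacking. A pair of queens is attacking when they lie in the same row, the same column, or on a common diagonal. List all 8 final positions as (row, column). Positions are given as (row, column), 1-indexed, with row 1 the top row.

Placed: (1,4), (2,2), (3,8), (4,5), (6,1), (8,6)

Row 5: attacked by (1,4)→{4,8}; (2,2)→{2,5}; (3,8)→{6,8}; (4,5)→{4,5,6}; (6,1)→{1,2}; (8,6)→{3,6}. Safe: 7. Place at column 7.
Row 7: attacked by (1,4)→{4}; (2,2)→{2,7}; (3,8)→{4,8}; (4,5)→{2,5,8}; (5,7)→{5,7}; (6,1)→{1,2}; (8,6)→{5,6,7}. Safe: 3. Place at column 3.
Columns [4, 2, 8, 5, 7, 1, 3, 6], r−c [-3, 0, -5, -1, -2, 5, 4, 2], r+c [5, 4, 11, 9, 12, 7, 10, 14] are all distinct, so no two queens attack.

(1,4) (2,2) (3,8) (4,5) (5,7) (6,1) (7,3) (8,6)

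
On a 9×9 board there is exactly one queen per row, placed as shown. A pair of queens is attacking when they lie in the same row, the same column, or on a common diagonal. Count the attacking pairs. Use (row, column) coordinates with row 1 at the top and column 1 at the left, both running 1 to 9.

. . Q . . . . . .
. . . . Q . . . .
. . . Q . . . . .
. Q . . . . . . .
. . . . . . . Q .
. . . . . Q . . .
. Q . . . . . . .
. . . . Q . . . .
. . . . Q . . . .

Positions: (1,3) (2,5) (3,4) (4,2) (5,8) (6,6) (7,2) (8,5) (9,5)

7

Same column: (2,5)–(8,5) (column 5); (2,5)–(9,5) (column 5); (4,2)–(7,2) (column 2); (8,5)–(9,5) (column 5).
Same diagonal: (2,5)–(3,4) (|2−3| = |5−4| = 1); (2,5)–(5,8) (|2−5| = |5−8| = 3); (5,8)–(8,5) (|5−8| = |8−5| = 3).
Total attacking pairs: 7.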